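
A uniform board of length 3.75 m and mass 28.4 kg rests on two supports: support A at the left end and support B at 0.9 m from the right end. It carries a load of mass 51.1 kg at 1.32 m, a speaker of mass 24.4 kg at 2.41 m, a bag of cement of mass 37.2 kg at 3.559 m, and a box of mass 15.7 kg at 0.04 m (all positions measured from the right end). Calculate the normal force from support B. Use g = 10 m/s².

Sum moments about support A (its reaction then has zero moment arm).
Beam weight: 28.4 × 10 = 284 N down at 1.875 m → arm 1.875 m, τ = 284 × 1.875 = 532.5 N·m clockwise.
Load: 51.1 × 10 = 511 N down at 1.32 m → arm 2.43 m, τ = 511 × 2.43 = 1242 N·m clockwise.
Speaker: 24.4 × 10 = 244 N down at 2.41 m → arm 1.34 m, τ = 244 × 1.34 = 327 N·m clockwise.
Bag of cement: 37.2 × 10 = 372 N down at 3.559 m → arm 0.191 m, τ = 372 × 0.191 = 71.05 N·m clockwise.
Box: 15.7 × 10 = 157 N down at 0.04 m → arm 3.71 m, τ = 157 × 3.71 = 582.5 N·m clockwise.
Net load moment about support A = 2755 N·m clockwise.
Reaction R at support B is upward at 0.9 m, arm 2.85 m → moment R × 2.85 counterclockwise.
Setting net torque to zero: R × 2.85 = 2755 → R = 967 N.

R_B ≈ 967 N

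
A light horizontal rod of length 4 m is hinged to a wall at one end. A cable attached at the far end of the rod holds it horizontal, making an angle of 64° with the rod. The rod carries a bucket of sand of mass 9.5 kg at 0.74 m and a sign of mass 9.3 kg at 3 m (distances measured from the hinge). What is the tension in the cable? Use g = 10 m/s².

T ≈ 97.2 N

About the hinge:
Bucket of sand: 9.5 × 10 = 95 N down at 0.74 m → arm 0.74 m, τ = 95 × 0.74 = 70.3 N·m clockwise.
Sign: 9.3 × 10 = 93 N down at 3 m → arm 3 m, τ = 93 × 3 = 279 N·m clockwise.
Total clockwise load moment = 349.3 N·m.
The cable tension T acts at 4 m; only its component perpendicular to the rod, T sinθ, produces torque. sin 64° = 0.8988.
Balancing moments: T × 4 × 0.8988 = 349.3, giving T = 349.3 / 3.595 = 97.2 N.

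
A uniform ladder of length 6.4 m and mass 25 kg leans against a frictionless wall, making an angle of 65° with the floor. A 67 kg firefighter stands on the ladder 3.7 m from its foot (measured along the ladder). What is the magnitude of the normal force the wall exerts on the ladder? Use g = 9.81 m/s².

N_wall ≈ 234 N

Choose the foot of the ladder as the axis so the floor normal and friction both act there and drop out.
Ladder weight 25×9.81 = 245.2 N acts at 3.2 m along the ladder; its horizontal arm is 3.2·cos65° = 1.352 m → τ = 331.5 N·m clockwise.
Firefighter: 67×9.81 = 657.3 N at 3.7 m → arm 1.564 m → τ = 1028 N·m clockwise.
Wall normal N acts horizontally at the top; its moment arm is the height L sinθ = 6.4·sin65° = 5.8 m, counterclockwise.
Στ = 0 ⇒ N × 5.8 = 1360 ⇒ N = 234 N.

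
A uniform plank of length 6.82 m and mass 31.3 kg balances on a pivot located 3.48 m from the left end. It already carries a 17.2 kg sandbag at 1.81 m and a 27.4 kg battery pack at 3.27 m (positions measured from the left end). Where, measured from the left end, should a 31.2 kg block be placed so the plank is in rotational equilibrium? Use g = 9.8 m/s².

x ≈ 4.66 m from the left end

About the pivot (at 3.48 m from the left end):
Beam weight: 31.3 × 9.8 = 306.7 N down at 3.41 m → arm 0.07 m, τ = 306.7 × 0.07 = 21.47 N·m counterclockwise.
Sandbag: 17.2 × 9.8 = 168.6 N down at 1.81 m → arm 1.67 m, τ = 168.6 × 1.67 = 281.6 N·m counterclockwise.
Battery pack: 27.4 × 9.8 = 268.5 N down at 3.27 m → arm 0.21 m, τ = 268.5 × 0.21 = 56.38 N·m counterclockwise.
Net moment of existing loads = 359.5 N·m counterclockwise.
The block weighs 31.2 × 9.8 = 305.8 N and must supply an equal clockwise moment, so its lever arm about the pivot is 359.5 / 305.8 = 1.18 m.
That puts it at 3.48 + 1.18 = 4.66 m from the left end.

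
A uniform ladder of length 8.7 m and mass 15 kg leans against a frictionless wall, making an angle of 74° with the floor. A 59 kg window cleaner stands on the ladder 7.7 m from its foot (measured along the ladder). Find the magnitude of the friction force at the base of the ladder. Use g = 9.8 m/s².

f ≈ 168 N

Taking torques about the foot of the ladder:
Ladder weight 15×9.8 = 147 N acts at 4.35 m along the ladder; its horizontal arm is 4.35·cos74° = 1.199 m → τ = 176.3 N·m clockwise.
Window cleaner: 59×9.8 = 578.2 N at 7.7 m → arm 2.122 m → τ = 1227 N·m clockwise.
Wall normal N acts horizontally at the top; its moment arm is the height L sinθ = 8.7·sin74° = 8.363 m, counterclockwise.
Balancing moments: N × 8.363 = 1403, giving N = 168 N.
ΣFx = 0: friction at the foot balances the wall's push, so f = N_wall = 168 N.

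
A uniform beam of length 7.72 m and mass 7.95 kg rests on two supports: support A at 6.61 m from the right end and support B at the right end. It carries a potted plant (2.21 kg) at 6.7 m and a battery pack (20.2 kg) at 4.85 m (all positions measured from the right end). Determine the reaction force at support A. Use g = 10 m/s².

R_A ≈ 217 N

Choose support B as the axis so its reaction then has zero moment arm.
Beam weight: 7.95 × 10 = 79.5 N down at 3.86 m → arm 3.86 m, τ = 79.5 × 3.86 = 306.9 N·m counterclockwise.
Potted plant: 2.21 × 10 = 22.1 N down at 6.7 m → arm 6.7 m, τ = 22.1 × 6.7 = 148.1 N·m counterclockwise.
Battery pack: 20.2 × 10 = 202 N down at 4.85 m → arm 4.85 m, τ = 202 × 4.85 = 979.7 N·m counterclockwise.
Net load moment about support B = 1435 N·m counterclockwise.
Reaction R at support A is upward at 6.61 m, arm 6.61 m → moment R × 6.61 clockwise.
Setting net torque to zero: R × 6.61 = 1435 → R = 217 N.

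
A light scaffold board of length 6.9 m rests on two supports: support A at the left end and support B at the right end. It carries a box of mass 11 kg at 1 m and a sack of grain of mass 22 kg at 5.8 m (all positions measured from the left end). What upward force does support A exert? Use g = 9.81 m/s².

About support B:
Box: 11 × 9.81 = 107.9 N down at 1 m → arm 5.9 m, τ = 107.9 × 5.9 = 636.6 N·m counterclockwise.
Sack of grain: 22 × 9.81 = 215.8 N down at 5.8 m → arm 1.1 m, τ = 215.8 × 1.1 = 237.4 N·m counterclockwise.
Net load moment about support B = 874 N·m counterclockwise.
Reaction R at support A is upward at 0 m, arm 6.9 m → moment R × 6.9 clockwise.
Στ = 0 ⇒ R × 6.9 = 874 ⇒ R = 127 N.

R_A ≈ 127 N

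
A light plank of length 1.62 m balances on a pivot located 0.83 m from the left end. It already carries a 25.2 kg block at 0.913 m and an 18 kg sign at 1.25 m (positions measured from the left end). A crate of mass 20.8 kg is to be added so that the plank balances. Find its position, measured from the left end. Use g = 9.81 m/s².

x ≈ 0.366 m from the left end

About the pivot (at 0.83 m from the left end):
Block: 25.2 × 9.81 = 247.2 N down at 0.913 m → arm 0.083 m, τ = 247.2 × 0.083 = 20.52 N·m clockwise.
Sign: 18 × 9.81 = 176.6 N down at 1.25 m → arm 0.42 m, τ = 176.6 × 0.42 = 74.17 N·m clockwise.
Net moment of existing loads = 94.69 N·m clockwise.
The crate weighs 20.8 × 9.81 = 204 N and must supply an equal counterclockwise moment, so its lever arm about the pivot is 94.69 / 204 = 0.464 m.
That puts it at 0.83 − 0.464 = 0.366 m from the left end.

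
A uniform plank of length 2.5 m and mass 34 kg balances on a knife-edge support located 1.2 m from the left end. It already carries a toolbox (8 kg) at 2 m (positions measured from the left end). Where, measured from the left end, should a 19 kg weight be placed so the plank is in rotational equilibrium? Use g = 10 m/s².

Take moments about the knife-edge support (at 1.2 m from the left end).
Beam weight: 34 × 10 = 340 N down at 1.25 m → arm 0.05 m, τ = 340 × 0.05 = 17 N·m clockwise.
Toolbox: 8 × 10 = 80 N down at 2 m → arm 0.8 m, τ = 80 × 0.8 = 64 N·m clockwise.
Net moment of existing loads = 81 N·m clockwise.
The weight weighs 19 × 10 = 190 N and must supply an equal counterclockwise moment, so its lever arm about the knife-edge support is 81 / 190 = 0.426 m.
That puts it at 1.2 − 0.426 = 0.774 m from the left end.

x ≈ 0.774 m from the left end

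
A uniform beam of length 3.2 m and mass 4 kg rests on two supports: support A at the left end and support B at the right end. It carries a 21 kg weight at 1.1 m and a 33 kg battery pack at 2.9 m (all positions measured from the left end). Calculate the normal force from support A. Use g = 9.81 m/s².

R_A ≈ 185 N

Sum moments about support B (its reaction then has zero moment arm).
Beam weight: 4 × 9.81 = 39.24 N down at 1.6 m → arm 1.6 m, τ = 39.24 × 1.6 = 62.78 N·m counterclockwise.
Weight: 21 × 9.81 = 206 N down at 1.1 m → arm 2.1 m, τ = 206 × 2.1 = 432.6 N·m counterclockwise.
Battery pack: 33 × 9.81 = 323.7 N down at 2.9 m → arm 0.3 m, τ = 323.7 × 0.3 = 97.11 N·m counterclockwise.
Net load moment about support B = 592.5 N·m counterclockwise.
Reaction R at support A is upward at 0 m, arm 3.2 m → moment R × 3.2 clockwise.
Στ = 0 ⇒ R × 3.2 = 592.5 ⇒ R = 185 N.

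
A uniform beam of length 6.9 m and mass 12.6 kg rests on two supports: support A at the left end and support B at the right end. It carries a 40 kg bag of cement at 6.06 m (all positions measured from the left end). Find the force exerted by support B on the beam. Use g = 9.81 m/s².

Choose support A as the axis so its reaction then has zero moment arm.
Beam weight: 12.6 × 9.81 = 123.6 N down at 3.45 m → arm 3.45 m, τ = 123.6 × 3.45 = 426.4 N·m clockwise.
Bag of cement: 40 × 9.81 = 392.4 N down at 6.06 m → arm 6.06 m, τ = 392.4 × 6.06 = 2378 N·m clockwise.
Net load moment about support A = 2804 N·m clockwise.
Reaction R at support B is upward at 6.9 m, arm 6.9 m → moment R × 6.9 counterclockwise.
For rotational equilibrium, R × 6.9 = 2804, so R = 406 N.

R_B ≈ 406 N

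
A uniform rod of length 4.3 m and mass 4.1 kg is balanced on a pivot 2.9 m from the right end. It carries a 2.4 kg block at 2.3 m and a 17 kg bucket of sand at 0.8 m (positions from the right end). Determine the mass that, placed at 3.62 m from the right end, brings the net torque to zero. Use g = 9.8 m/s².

Choose the pivot (at 2.9 m from the right end) as the axis so the support reaction has zero arm there.
Beam weight: 4.1 × 9.8 = 40.18 N down at 2.15 m → arm 0.75 m, τ = 40.18 × 0.75 = 30.13 N·m clockwise.
Block: 2.4 × 9.8 = 23.52 N down at 2.3 m → arm 0.6 m, τ = 23.52 × 0.6 = 14.11 N·m clockwise.
Bucket of sand: 17 × 9.8 = 166.6 N down at 0.8 m → arm 2.1 m, τ = 166.6 × 2.1 = 349.9 N·m clockwise.
Net moment of known loads = 394.1 N·m clockwise.
An unknown mass m at 3.62 m has arm 0.72 m; its moment is m·g·0.72 counterclockwise.
Στ = 0 ⇒ m × 9.8 × 0.72 = 394.1 ⇒ m = 394.1 / (9.8 × 0.72) = 55.9 kg.

m ≈ 55.9 kg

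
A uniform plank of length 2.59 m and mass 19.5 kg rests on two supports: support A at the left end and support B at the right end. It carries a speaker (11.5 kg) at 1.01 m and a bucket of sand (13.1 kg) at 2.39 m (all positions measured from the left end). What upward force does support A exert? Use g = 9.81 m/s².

Taking torques about support B:
Beam weight: 19.5 × 9.81 = 191.3 N down at 1.295 m → arm 1.295 m, τ = 191.3 × 1.295 = 247.7 N·m counterclockwise.
Speaker: 11.5 × 9.81 = 112.8 N down at 1.01 m → arm 1.58 m, τ = 112.8 × 1.58 = 178.2 N·m counterclockwise.
Bucket of sand: 13.1 × 9.81 = 128.5 N down at 2.39 m → arm 0.2 m, τ = 128.5 × 0.2 = 25.7 N·m counterclockwise.
Net load moment about support B = 451.6 N·m counterclockwise.
Reaction R at support A is upward at 0 m, arm 2.59 m → moment R × 2.59 clockwise.
For rotational equilibrium, R × 2.59 = 451.6, so R = 174 N.

R_A ≈ 174 N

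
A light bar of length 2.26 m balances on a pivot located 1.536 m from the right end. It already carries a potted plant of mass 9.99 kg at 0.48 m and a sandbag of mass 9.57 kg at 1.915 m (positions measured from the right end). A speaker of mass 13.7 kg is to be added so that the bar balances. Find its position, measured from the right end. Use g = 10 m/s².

x ≈ 2.04 m from the right end

About the pivot (at 1.536 m from the right end):
Potted plant: 9.99 × 10 = 99.9 N down at 0.48 m → arm 1.056 m, τ = 99.9 × 1.056 = 105.5 N·m clockwise.
Sandbag: 9.57 × 10 = 95.7 N down at 1.915 m → arm 0.379 m, τ = 95.7 × 0.379 = 36.27 N·m counterclockwise.
Net moment of existing loads = 69.23 N·m clockwise.
The speaker weighs 13.7 × 10 = 137 N and must supply an equal counterclockwise moment, so its lever arm about the pivot is 69.23 / 137 = 0.505 m.
That puts it at 1.536 + 0.505 = 2.04 m from the right end.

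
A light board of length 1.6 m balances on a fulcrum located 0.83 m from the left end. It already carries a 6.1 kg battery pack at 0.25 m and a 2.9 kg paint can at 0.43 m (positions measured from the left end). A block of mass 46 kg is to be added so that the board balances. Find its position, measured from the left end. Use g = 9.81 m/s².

x ≈ 0.932 m from the left end

Choose the fulcrum (at 0.83 m from the left end) as the axis so the support reaction has zero arm there.
Battery pack: 6.1 × 9.81 = 59.84 N down at 0.25 m → arm 0.58 m, τ = 59.84 × 0.58 = 34.71 N·m counterclockwise.
Paint can: 2.9 × 9.81 = 28.45 N down at 0.43 m → arm 0.4 m, τ = 28.45 × 0.4 = 11.38 N·m counterclockwise.
Net moment of existing loads = 46.09 N·m counterclockwise.
The block weighs 46 × 9.81 = 451.3 N and must supply an equal clockwise moment, so its lever arm about the fulcrum is 46.09 / 451.3 = 0.102 m.
That puts it at 0.83 + 0.102 = 0.932 m from the left end.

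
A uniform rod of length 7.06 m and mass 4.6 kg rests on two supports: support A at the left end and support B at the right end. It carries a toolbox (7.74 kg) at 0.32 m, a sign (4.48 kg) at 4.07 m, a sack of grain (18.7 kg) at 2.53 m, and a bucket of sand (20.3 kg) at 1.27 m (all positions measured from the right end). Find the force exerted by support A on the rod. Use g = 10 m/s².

Take moments about support B.
Beam weight: 4.6 × 10 = 46 N down at 3.53 m → arm 3.53 m, τ = 46 × 3.53 = 162.4 N·m counterclockwise.
Toolbox: 7.74 × 10 = 77.4 N down at 0.32 m → arm 0.32 m, τ = 77.4 × 0.32 = 24.77 N·m counterclockwise.
Sign: 4.48 × 10 = 44.8 N down at 4.07 m → arm 4.07 m, τ = 44.8 × 4.07 = 182.3 N·m counterclockwise.
Sack of grain: 18.7 × 10 = 187 N down at 2.53 m → arm 2.53 m, τ = 187 × 2.53 = 473.1 N·m counterclockwise.
Bucket of sand: 20.3 × 10 = 203 N down at 1.27 m → arm 1.27 m, τ = 203 × 1.27 = 257.8 N·m counterclockwise.
Net load moment about support B = 1100 N·m counterclockwise.
Reaction R at support A is upward at 7.06 m, arm 7.06 m → moment R × 7.06 clockwise.
For rotational equilibrium, R × 7.06 = 1100, so R = 156 N.

R_A ≈ 156 N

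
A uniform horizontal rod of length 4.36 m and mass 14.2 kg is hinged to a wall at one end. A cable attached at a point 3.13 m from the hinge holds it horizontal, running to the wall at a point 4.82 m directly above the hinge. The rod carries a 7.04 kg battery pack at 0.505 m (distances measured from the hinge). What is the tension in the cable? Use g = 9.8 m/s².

Take moments about the hinge.
Beam weight: 14.2 × 9.8 = 139.2 N down at 2.18 m → arm 2.18 m, τ = 139.2 × 2.18 = 303.5 N·m clockwise.
Battery pack: 7.04 × 9.8 = 68.99 N down at 0.505 m → arm 0.505 m, τ = 68.99 × 0.505 = 34.84 N·m clockwise.
Total clockwise load moment = 338.3 N·m.
The cable tension T acts at 3.13 m; only its component perpendicular to the rod, T sinθ, produces torque. sinθ = h/√(h²+d²) = 4.82/√(4.82²+3.13²) = 0.8387.
Στ = 0 ⇒ T × 3.13 × 0.8387 = 338.3 ⇒ T = 338.3 / 2.625 = 129 N.

T ≈ 129 N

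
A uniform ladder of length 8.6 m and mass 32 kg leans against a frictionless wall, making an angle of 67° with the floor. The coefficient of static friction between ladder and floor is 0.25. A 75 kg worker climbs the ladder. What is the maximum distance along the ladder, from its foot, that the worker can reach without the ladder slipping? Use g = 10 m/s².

Sum moments about the foot of the ladder (the floor normal and friction both act there and drop out).
Ladder weight 32×10 = 320 N acts at 4.3 m along the ladder; its horizontal arm is 4.3·cos67° = 1.68 m → τ = 537.6 N·m clockwise.
Worker weight 75×10 = 750 N at distance d → arm d·cos67° → τ = 750·d·0.3907 clockwise.
Wall normal N at the top has arm L sinθ = 7.916 m counterclockwise, so Στ = 0 gives N·7.916 = 537.6 + 293·d.
ΣFy = 0 ⇒ N_floor = 1070 N, so the maximum friction is μ_s·N_floor = 0.25×1070 = 267.5 N. ΣFx = 0 ⇒ N_wall = f, so at the slipping point N = 267.5 N.
Substituting: 267.5×7.916 = 537.6 + 293·d ⇒ d = (2118 − 537.6) / 293 = 5.39 m.

d ≈ 5.39 m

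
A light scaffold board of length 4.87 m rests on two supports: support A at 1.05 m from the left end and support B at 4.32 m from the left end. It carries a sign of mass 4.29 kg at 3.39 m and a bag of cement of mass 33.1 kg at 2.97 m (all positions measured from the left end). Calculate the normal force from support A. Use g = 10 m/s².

R_A ≈ 149 N

Sum moments about support B (its reaction then has zero moment arm).
Sign: 4.29 × 10 = 42.9 N down at 3.39 m → arm 0.93 m, τ = 42.9 × 0.93 = 39.9 N·m counterclockwise.
Bag of cement: 33.1 × 10 = 331 N down at 2.97 m → arm 1.35 m, τ = 331 × 1.35 = 446.9 N·m counterclockwise.
Net load moment about support B = 486.8 N·m counterclockwise.
Reaction R at support A is upward at 1.05 m, arm 3.27 m → moment R × 3.27 clockwise.
Στ = 0 ⇒ R × 3.27 = 486.8 ⇒ R = 149 N.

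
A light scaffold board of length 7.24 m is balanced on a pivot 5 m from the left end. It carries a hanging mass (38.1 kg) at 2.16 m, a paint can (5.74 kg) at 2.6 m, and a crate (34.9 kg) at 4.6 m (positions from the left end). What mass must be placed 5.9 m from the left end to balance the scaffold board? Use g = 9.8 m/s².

m ≈ 151 kg

Choose the pivot (at 5 m from the left end) as the axis so the support reaction has zero arm there.
Hanging mass: 38.1 × 9.8 = 373.4 N down at 2.16 m → arm 2.84 m, τ = 373.4 × 2.84 = 1060 N·m counterclockwise.
Paint can: 5.74 × 9.8 = 56.25 N down at 2.6 m → arm 2.4 m, τ = 56.25 × 2.4 = 135 N·m counterclockwise.
Crate: 34.9 × 9.8 = 342 N down at 4.6 m → arm 0.4 m, τ = 342 × 0.4 = 136.8 N·m counterclockwise.
Net moment of known loads = 1332 N·m counterclockwise.
An unknown mass m at 5.9 m has arm 0.9 m; its moment is m·g·0.9 clockwise.
Balancing moments: m × 9.8 × 0.9 = 1332, giving m = 1332 / (9.8 × 0.9) = 151 kg.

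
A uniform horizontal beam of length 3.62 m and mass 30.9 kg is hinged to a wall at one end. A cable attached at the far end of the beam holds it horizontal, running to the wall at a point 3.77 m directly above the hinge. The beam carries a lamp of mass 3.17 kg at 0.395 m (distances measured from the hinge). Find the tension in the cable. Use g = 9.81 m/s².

T ≈ 215 N

Sum moments about the hinge (the unknown hinge reaction has zero arm there).
Beam weight: 30.9 × 9.81 = 303.1 N down at 1.81 m → arm 1.81 m, τ = 303.1 × 1.81 = 548.6 N·m clockwise.
Lamp: 3.17 × 9.81 = 31.1 N down at 0.395 m → arm 0.395 m, τ = 31.1 × 0.395 = 12.28 N·m clockwise.
Total clockwise load moment = 560.9 N·m.
The cable tension T acts at 3.62 m; only its component perpendicular to the beam, T sinθ, produces torque. sinθ = h/√(h²+d²) = 3.77/√(3.77²+3.62²) = 0.7213.
For rotational equilibrium, T × 3.62 × 0.7213 = 560.9, so T = 560.9 / 2.611 = 215 N.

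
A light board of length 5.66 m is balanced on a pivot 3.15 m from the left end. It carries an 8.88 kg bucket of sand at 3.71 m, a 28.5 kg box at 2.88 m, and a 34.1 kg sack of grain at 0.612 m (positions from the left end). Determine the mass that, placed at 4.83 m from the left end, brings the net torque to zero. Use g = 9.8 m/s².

About the pivot (at 3.15 m from the left end):
Bucket of sand: 8.88 × 9.8 = 87.02 N down at 3.71 m → arm 0.56 m, τ = 87.02 × 0.56 = 48.73 N·m clockwise.
Box: 28.5 × 9.8 = 279.3 N down at 2.88 m → arm 0.27 m, τ = 279.3 × 0.27 = 75.41 N·m counterclockwise.
Sack of grain: 34.1 × 9.8 = 334.2 N down at 0.612 m → arm 2.538 m, τ = 334.2 × 2.538 = 848.2 N·m counterclockwise.
Net moment of known loads = 874.9 N·m counterclockwise.
An unknown mass m at 4.83 m has arm 1.68 m; its moment is m·g·1.68 clockwise.
Balancing moments: m × 9.8 × 1.68 = 874.9, giving m = 874.9 / (9.8 × 1.68) = 53.1 kg.

m ≈ 53.1 kg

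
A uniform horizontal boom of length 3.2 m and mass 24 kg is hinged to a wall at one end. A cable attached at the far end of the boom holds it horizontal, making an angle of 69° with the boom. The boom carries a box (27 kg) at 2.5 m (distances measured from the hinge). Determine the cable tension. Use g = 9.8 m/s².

Taking torques about the hinge:
Beam weight: 24 × 9.8 = 235.2 N down at 1.6 m → arm 1.6 m, τ = 235.2 × 1.6 = 376.3 N·m clockwise.
Box: 27 × 9.8 = 264.6 N down at 2.5 m → arm 2.5 m, τ = 264.6 × 2.5 = 661.5 N·m clockwise.
Total clockwise load moment = 1038 N·m.
The cable tension T acts at 3.2 m; only its component perpendicular to the boom, T sinθ, produces torque. sin 69° = 0.9336.
Setting net torque to zero: T × 3.2 × 0.9336 = 1038 → T = 1038 / 2.988 = 347 N.

T ≈ 347 N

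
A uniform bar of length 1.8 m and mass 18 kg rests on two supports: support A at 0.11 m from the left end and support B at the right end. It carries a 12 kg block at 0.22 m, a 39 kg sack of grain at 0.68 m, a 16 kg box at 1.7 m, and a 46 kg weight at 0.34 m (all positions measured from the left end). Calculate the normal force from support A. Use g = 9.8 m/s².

R_A ≈ 856 N

Taking torques about support B:
Beam weight: 18 × 9.8 = 176.4 N down at 0.9 m → arm 0.9 m, τ = 176.4 × 0.9 = 158.8 N·m counterclockwise.
Block: 12 × 9.8 = 117.6 N down at 0.22 m → arm 1.58 m, τ = 117.6 × 1.58 = 185.8 N·m counterclockwise.
Sack of grain: 39 × 9.8 = 382.2 N down at 0.68 m → arm 1.12 m, τ = 382.2 × 1.12 = 428.1 N·m counterclockwise.
Box: 16 × 9.8 = 156.8 N down at 1.7 m → arm 0.1 m, τ = 156.8 × 0.1 = 15.68 N·m counterclockwise.
Weight: 46 × 9.8 = 450.8 N down at 0.34 m → arm 1.46 m, τ = 450.8 × 1.46 = 658.2 N·m counterclockwise.
Net load moment about support B = 1447 N·m counterclockwise.
Reaction R at support A is upward at 0.11 m, arm 1.69 m → moment R × 1.69 clockwise.
Στ = 0 ⇒ R × 1.69 = 1447 ⇒ R = 856 N.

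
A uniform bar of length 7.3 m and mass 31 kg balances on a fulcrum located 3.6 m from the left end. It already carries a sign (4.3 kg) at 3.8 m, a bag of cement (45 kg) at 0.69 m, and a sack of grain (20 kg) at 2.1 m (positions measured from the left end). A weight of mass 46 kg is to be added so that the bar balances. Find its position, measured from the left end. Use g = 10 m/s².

x ≈ 7.05 m from the left end

Taking torques about the fulcrum (at 3.6 m from the left end):
Beam weight: 31 × 10 = 310 N down at 3.65 m → arm 0.05 m, τ = 310 × 0.05 = 15.5 N·m clockwise.
Sign: 4.3 × 10 = 43 N down at 3.8 m → arm 0.2 m, τ = 43 × 0.2 = 8.6 N·m clockwise.
Bag of cement: 45 × 10 = 450 N down at 0.69 m → arm 2.91 m, τ = 450 × 2.91 = 1310 N·m counterclockwise.
Sack of grain: 20 × 10 = 200 N down at 2.1 m → arm 1.5 m, τ = 200 × 1.5 = 300 N·m counterclockwise.
Net moment of existing loads = 1586 N·m counterclockwise.
The weight weighs 46 × 10 = 460 N and must supply an equal clockwise moment, so its lever arm about the fulcrum is 1586 / 460 = 3.45 m.
That puts it at 3.6 + 3.45 = 7.05 m from the left end.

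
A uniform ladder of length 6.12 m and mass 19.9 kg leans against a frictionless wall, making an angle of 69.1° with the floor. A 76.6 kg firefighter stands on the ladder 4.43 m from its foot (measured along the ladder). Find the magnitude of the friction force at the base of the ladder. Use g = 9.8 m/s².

f ≈ 245 N

Take moments about the foot of the ladder.
Ladder weight 19.9×9.8 = 195 N acts at 3.06 m along the ladder; its horizontal arm is 3.06·cos69.1° = 1.092 m → τ = 212.9 N·m clockwise.
Firefighter: 76.6×9.8 = 750.7 N at 4.43 m → arm 1.58 m → τ = 1186 N·m clockwise.
Wall normal N acts horizontally at the top; its moment arm is the height L sinθ = 6.12·sin69.1° = 5.717 m, counterclockwise.
For rotational equilibrium, N × 5.717 = 1399, so N = 245 N.
ΣFx = 0: friction at the foot balances the wall's push, so f = N_wall = 245 N.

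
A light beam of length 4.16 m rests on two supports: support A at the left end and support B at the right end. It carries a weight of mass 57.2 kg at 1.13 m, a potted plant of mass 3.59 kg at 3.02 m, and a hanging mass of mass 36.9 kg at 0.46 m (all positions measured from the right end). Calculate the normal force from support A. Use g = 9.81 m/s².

About support B:
Weight: 57.2 × 9.81 = 561.1 N down at 1.13 m → arm 1.13 m, τ = 561.1 × 1.13 = 634 N·m counterclockwise.
Potted plant: 3.59 × 9.81 = 35.22 N down at 3.02 m → arm 3.02 m, τ = 35.22 × 3.02 = 106.4 N·m counterclockwise.
Hanging mass: 36.9 × 9.81 = 362 N down at 0.46 m → arm 0.46 m, τ = 362 × 0.46 = 166.5 N·m counterclockwise.
Net load moment about support B = 906.9 N·m counterclockwise.
Reaction R at support A is upward at 4.16 m, arm 4.16 m → moment R × 4.16 clockwise.
For rotational equilibrium, R × 4.16 = 906.9, so R = 218 N.

R_A ≈ 218 N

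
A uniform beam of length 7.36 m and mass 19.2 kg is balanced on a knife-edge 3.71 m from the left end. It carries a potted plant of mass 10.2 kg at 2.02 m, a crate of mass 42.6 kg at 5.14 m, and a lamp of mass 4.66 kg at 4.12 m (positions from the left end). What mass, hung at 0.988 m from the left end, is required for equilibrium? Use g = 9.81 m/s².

m ≈ 16.5 kg

About the knife-edge (at 3.71 m from the left end):
Beam weight: 19.2 × 9.81 = 188.4 N down at 3.68 m → arm 0.03 m, τ = 188.4 × 0.03 = 5.652 N·m counterclockwise.
Potted plant: 10.2 × 9.81 = 100.1 N down at 2.02 m → arm 1.69 m, τ = 100.1 × 1.69 = 169.2 N·m counterclockwise.
Crate: 42.6 × 9.81 = 417.9 N down at 5.14 m → arm 1.43 m, τ = 417.9 × 1.43 = 597.6 N·m clockwise.
Lamp: 4.66 × 9.81 = 45.71 N down at 4.12 m → arm 0.41 m, τ = 45.71 × 0.41 = 18.74 N·m clockwise.
Net moment of known loads = 441.5 N·m clockwise.
An unknown mass m at 0.988 m has arm 2.722 m; its moment is m·g·2.722 counterclockwise.
Balancing moments: m × 9.81 × 2.722 = 441.5, giving m = 441.5 / (9.81 × 2.722) = 16.5 kg.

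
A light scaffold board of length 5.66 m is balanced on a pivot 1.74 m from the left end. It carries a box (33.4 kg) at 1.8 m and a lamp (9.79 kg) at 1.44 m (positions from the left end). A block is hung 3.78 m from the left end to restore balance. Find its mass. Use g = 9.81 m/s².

m ≈ 0.457 kg

Taking torques about the pivot (at 1.74 m from the left end):
Box: 33.4 × 9.81 = 327.7 N down at 1.8 m → arm 0.06 m, τ = 327.7 × 0.06 = 19.66 N·m clockwise.
Lamp: 9.79 × 9.81 = 96.04 N down at 1.44 m → arm 0.3 m, τ = 96.04 × 0.3 = 28.81 N·m counterclockwise.
Net moment of known loads = 9.15 N·m counterclockwise.
An unknown mass m at 3.78 m has arm 2.04 m; its moment is m·g·2.04 clockwise.
Balancing moments: m × 9.81 × 2.04 = 9.15, giving m = 9.15 / (9.81 × 2.04) = 0.457 kg.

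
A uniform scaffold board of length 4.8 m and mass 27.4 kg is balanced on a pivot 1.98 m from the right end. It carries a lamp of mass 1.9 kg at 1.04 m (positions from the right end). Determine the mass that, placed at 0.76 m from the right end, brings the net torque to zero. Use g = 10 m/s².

Choose the pivot (at 1.98 m from the right end) as the axis so the support reaction has zero arm there.
Beam weight: 27.4 × 10 = 274 N down at 2.4 m → arm 0.42 m, τ = 274 × 0.42 = 115.1 N·m counterclockwise.
Lamp: 1.9 × 10 = 19 N down at 1.04 m → arm 0.94 m, τ = 19 × 0.94 = 17.86 N·m clockwise.
Net moment of known loads = 97.24 N·m counterclockwise.
An unknown mass m at 0.76 m has arm 1.22 m; its moment is m·g·1.22 clockwise.
Balancing moments: m × 10 × 1.22 = 97.24, giving m = 97.24 / (10 × 1.22) = 7.97 kg.

m ≈ 7.97 kg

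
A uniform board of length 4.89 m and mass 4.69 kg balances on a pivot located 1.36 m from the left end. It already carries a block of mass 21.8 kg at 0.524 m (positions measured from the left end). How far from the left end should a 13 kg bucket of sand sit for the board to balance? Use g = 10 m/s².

Sum moments about the pivot (at 1.36 m from the left end) (the support reaction has zero arm there).
Beam weight: 4.69 × 10 = 46.9 N down at 2.445 m → arm 1.085 m, τ = 46.9 × 1.085 = 50.89 N·m clockwise.
Block: 21.8 × 10 = 218 N down at 0.524 m → arm 0.836 m, τ = 218 × 0.836 = 182.2 N·m counterclockwise.
Net moment of existing loads = 131.3 N·m counterclockwise.
The bucket of sand weighs 13 × 10 = 130 N and must supply an equal clockwise moment, so its lever arm about the pivot is 131.3 / 130 = 1.01 m.
That puts it at 1.36 + 1.01 = 2.37 m from the left end.

x ≈ 2.37 m from the left end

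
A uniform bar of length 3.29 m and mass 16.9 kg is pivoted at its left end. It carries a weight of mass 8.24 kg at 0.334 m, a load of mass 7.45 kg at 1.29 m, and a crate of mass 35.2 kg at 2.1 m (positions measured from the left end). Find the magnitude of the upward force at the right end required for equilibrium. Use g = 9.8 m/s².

F ≈ 340 N

Sum moments about the left end (the unknown pivot reaction has zero arm there).
Beam weight: 16.9 × 9.8 = 165.6 N down at 1.645 m → arm 1.645 m, τ = 165.6 × 1.645 = 272.4 N·m clockwise.
Weight: 8.24 × 9.8 = 80.75 N down at 0.334 m → arm 0.334 m, τ = 80.75 × 0.334 = 26.97 N·m clockwise.
Load: 7.45 × 9.8 = 73.01 N down at 1.29 m → arm 1.29 m, τ = 73.01 × 1.29 = 94.18 N·m clockwise.
Crate: 35.2 × 9.8 = 345 N down at 2.1 m → arm 2.1 m, τ = 345 × 2.1 = 724.5 N·m clockwise.
Net moment of the loads = 1118 N·m clockwise.
The upward force F acts at the right end, arm 3.29 m, giving F × 3.29 counterclockwise.
For rotational equilibrium, F × 3.29 = 1118, so F = 1118 / 3.29 = 340 N.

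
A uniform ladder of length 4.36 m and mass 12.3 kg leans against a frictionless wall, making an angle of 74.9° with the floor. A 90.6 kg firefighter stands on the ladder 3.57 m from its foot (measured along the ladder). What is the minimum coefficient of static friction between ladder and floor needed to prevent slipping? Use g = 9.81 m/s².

Choose the foot of the ladder as the axis so the floor normal and friction both act there and drop out.
Ladder weight 12.3×9.81 = 120.7 N acts at 2.18 m along the ladder; its horizontal arm is 2.18·cos74.9° = 0.5679 m → τ = 68.55 N·m clockwise.
Firefighter: 90.6×9.81 = 888.8 N at 3.57 m → arm 0.93 m → τ = 826.6 N·m clockwise.
Wall normal N acts horizontally at the top; its moment arm is the height L sinθ = 4.36·sin74.9° = 4.209 m, counterclockwise.
Στ = 0 ⇒ N × 4.209 = 895.1 ⇒ N = 212.7 N.
ΣFx = 0 ⇒ f = N_wall = 212.7 N. ΣFy = 0 ⇒ N_floor = 1010 N.
μ_min = f / N_floor = 212.7 / 1010 = 0.211.

μ_min ≈ 0.211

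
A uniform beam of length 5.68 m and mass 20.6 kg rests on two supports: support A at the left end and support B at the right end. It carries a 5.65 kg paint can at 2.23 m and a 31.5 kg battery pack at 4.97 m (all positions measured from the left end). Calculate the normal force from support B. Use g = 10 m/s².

R_B ≈ 401 N

Choose support A as the axis so its reaction then has zero moment arm.
Beam weight: 20.6 × 10 = 206 N down at 2.84 m → arm 2.84 m, τ = 206 × 2.84 = 585 N·m clockwise.
Paint can: 5.65 × 10 = 56.5 N down at 2.23 m → arm 2.23 m, τ = 56.5 × 2.23 = 126 N·m clockwise.
Battery pack: 31.5 × 10 = 315 N down at 4.97 m → arm 4.97 m, τ = 315 × 4.97 = 1566 N·m clockwise.
Net load moment about support A = 2277 N·m clockwise.
Reaction R at support B is upward at 5.68 m, arm 5.68 m → moment R × 5.68 counterclockwise.
Balancing moments: R × 5.68 = 2277, giving R = 401 N.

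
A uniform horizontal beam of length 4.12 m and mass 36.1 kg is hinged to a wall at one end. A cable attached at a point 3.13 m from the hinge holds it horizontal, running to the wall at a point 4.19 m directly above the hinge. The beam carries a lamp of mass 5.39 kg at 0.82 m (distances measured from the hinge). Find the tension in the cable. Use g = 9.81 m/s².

T ≈ 308 N

Taking torques about the hinge:
Beam weight: 36.1 × 9.81 = 354.1 N down at 2.06 m → arm 2.06 m, τ = 354.1 × 2.06 = 729.4 N·m clockwise.
Lamp: 5.39 × 9.81 = 52.88 N down at 0.82 m → arm 0.82 m, τ = 52.88 × 0.82 = 43.36 N·m clockwise.
Total clockwise load moment = 772.8 N·m.
The cable tension T acts at 3.13 m; only its component perpendicular to the beam, T sinθ, produces torque. sinθ = h/√(h²+d²) = 4.19/√(4.19²+3.13²) = 0.8011.
Setting net torque to zero: T × 3.13 × 0.8011 = 772.8 → T = 772.8 / 2.507 = 308 N.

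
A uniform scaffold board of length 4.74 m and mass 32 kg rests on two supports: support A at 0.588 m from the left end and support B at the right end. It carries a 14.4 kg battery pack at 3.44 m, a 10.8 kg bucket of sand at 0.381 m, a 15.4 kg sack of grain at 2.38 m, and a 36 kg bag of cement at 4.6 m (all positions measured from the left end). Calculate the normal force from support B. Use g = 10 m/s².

R_B ≈ 645 N

Choose support A as the axis so its reaction then has zero moment arm.
Beam weight: 32 × 10 = 320 N down at 2.37 m → arm 1.782 m, τ = 320 × 1.782 = 570.2 N·m clockwise.
Battery pack: 14.4 × 10 = 144 N down at 3.44 m → arm 2.852 m, τ = 144 × 2.852 = 410.7 N·m clockwise.
Bucket of sand: 10.8 × 10 = 108 N down at 0.381 m → arm 0.207 m, τ = 108 × 0.207 = 22.36 N·m counterclockwise.
Sack of grain: 15.4 × 10 = 154 N down at 2.38 m → arm 1.792 m, τ = 154 × 1.792 = 276 N·m clockwise.
Bag of cement: 36 × 10 = 360 N down at 4.6 m → arm 4.012 m, τ = 360 × 4.012 = 1444 N·m clockwise.
Net load moment about support A = 2679 N·m clockwise.
Reaction R at support B is upward at 4.74 m, arm 4.152 m → moment R × 4.152 counterclockwise.
For rotational equilibrium, R × 4.152 = 2679, so R = 645 N.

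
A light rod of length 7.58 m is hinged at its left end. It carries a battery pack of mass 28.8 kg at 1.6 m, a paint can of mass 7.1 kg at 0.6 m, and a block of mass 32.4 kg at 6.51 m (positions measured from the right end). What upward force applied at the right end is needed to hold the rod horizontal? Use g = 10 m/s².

Sum moments about the left end (the unknown pivot reaction has zero arm there).
Battery pack: 28.8 × 10 = 288 N down at 1.6 m → arm 5.98 m, τ = 288 × 5.98 = 1722 N·m clockwise.
Paint can: 7.1 × 10 = 71 N down at 0.6 m → arm 6.98 m, τ = 71 × 6.98 = 495.6 N·m clockwise.
Block: 32.4 × 10 = 324 N down at 6.51 m → arm 1.07 m, τ = 324 × 1.07 = 346.7 N·m clockwise.
Net moment of the loads = 2564 N·m clockwise.
The upward force F acts at the right end, arm 7.58 m, giving F × 7.58 counterclockwise.
Setting net torque to zero: F × 7.58 = 2564 → F = 2564 / 7.58 = 338 N.

F ≈ 338 N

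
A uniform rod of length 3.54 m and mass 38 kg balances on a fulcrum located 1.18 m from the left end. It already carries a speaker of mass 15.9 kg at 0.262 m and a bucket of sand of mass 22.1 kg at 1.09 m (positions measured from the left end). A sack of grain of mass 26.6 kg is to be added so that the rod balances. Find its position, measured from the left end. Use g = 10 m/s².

Take moments about the fulcrum (at 1.18 m from the left end).
Beam weight: 38 × 10 = 380 N down at 1.77 m → arm 0.59 m, τ = 380 × 0.59 = 224.2 N·m clockwise.
Speaker: 15.9 × 10 = 159 N down at 0.262 m → arm 0.918 m, τ = 159 × 0.918 = 146 N·m counterclockwise.
Bucket of sand: 22.1 × 10 = 221 N down at 1.09 m → arm 0.09 m, τ = 221 × 0.09 = 19.89 N·m counterclockwise.
Net moment of existing loads = 58.31 N·m clockwise.
The sack of grain weighs 26.6 × 10 = 266 N and must supply an equal counterclockwise moment, so its lever arm about the fulcrum is 58.31 / 266 = 0.219 m.
That puts it at 1.18 − 0.219 = 0.961 m from the left end.

x ≈ 0.961 m from the left end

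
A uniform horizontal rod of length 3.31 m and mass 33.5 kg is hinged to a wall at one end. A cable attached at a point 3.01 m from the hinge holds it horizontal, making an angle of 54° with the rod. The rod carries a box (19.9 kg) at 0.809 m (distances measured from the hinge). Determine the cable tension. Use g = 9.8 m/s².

T ≈ 288 N

Taking torques about the hinge:
Beam weight: 33.5 × 9.8 = 328.3 N down at 1.655 m → arm 1.655 m, τ = 328.3 × 1.655 = 543.3 N·m clockwise.
Box: 19.9 × 9.8 = 195 N down at 0.809 m → arm 0.809 m, τ = 195 × 0.809 = 157.8 N·m clockwise.
Total clockwise load moment = 701.1 N·m.
The cable tension T acts at 3.01 m; only its component perpendicular to the rod, T sinθ, produces torque. sin 54° = 0.809.
Balancing moments: T × 3.01 × 0.809 = 701.1, giving T = 701.1 / 2.435 = 288 N.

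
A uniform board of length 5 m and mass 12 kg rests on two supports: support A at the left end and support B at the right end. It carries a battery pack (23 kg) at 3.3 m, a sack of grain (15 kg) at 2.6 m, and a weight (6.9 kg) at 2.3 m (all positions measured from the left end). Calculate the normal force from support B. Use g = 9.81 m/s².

Sum moments about support A (its reaction then has zero moment arm).
Beam weight: 12 × 9.81 = 117.7 N down at 2.5 m → arm 2.5 m, τ = 117.7 × 2.5 = 294.2 N·m clockwise.
Battery pack: 23 × 9.81 = 225.6 N down at 3.3 m → arm 3.3 m, τ = 225.6 × 3.3 = 744.5 N·m clockwise.
Sack of grain: 15 × 9.81 = 147.2 N down at 2.6 m → arm 2.6 m, τ = 147.2 × 2.6 = 382.7 N·m clockwise.
Weight: 6.9 × 9.81 = 67.69 N down at 2.3 m → arm 2.3 m, τ = 67.69 × 2.3 = 155.7 N·m clockwise.
Net load moment about support A = 1577 N·m clockwise.
Reaction R at support B is upward at 5 m, arm 5 m → moment R × 5 counterclockwise.
For rotational equilibrium, R × 5 = 1577, so R = 315 N.

R_B ≈ 315 N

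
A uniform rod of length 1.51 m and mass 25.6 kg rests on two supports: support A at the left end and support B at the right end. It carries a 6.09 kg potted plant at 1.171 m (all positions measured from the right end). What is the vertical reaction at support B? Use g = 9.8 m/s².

Sum moments about support A (its reaction then has zero moment arm).
Beam weight: 25.6 × 9.8 = 250.9 N down at 0.755 m → arm 0.755 m, τ = 250.9 × 0.755 = 189.4 N·m clockwise.
Potted plant: 6.09 × 9.8 = 59.68 N down at 1.171 m → arm 0.339 m, τ = 59.68 × 0.339 = 20.23 N·m clockwise.
Net load moment about support A = 209.6 N·m clockwise.
Reaction R at support B is upward at 0 m, arm 1.51 m → moment R × 1.51 counterclockwise.
Στ = 0 ⇒ R × 1.51 = 209.6 ⇒ R = 139 N.

R_B ≈ 139 N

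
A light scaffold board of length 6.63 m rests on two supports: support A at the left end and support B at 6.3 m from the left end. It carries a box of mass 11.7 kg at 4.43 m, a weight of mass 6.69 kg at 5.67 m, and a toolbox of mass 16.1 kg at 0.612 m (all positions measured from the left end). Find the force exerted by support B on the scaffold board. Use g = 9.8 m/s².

R_B ≈ 155 N

Taking torques about support A:
Box: 11.7 × 9.8 = 114.7 N down at 4.43 m → arm 4.43 m, τ = 114.7 × 4.43 = 508.1 N·m clockwise.
Weight: 6.69 × 9.8 = 65.56 N down at 5.67 m → arm 5.67 m, τ = 65.56 × 5.67 = 371.7 N·m clockwise.
Toolbox: 16.1 × 9.8 = 157.8 N down at 0.612 m → arm 0.612 m, τ = 157.8 × 0.612 = 96.57 N·m clockwise.
Net load moment about support A = 976.4 N·m clockwise.
Reaction R at support B is upward at 6.3 m, arm 6.3 m → moment R × 6.3 counterclockwise.
Στ = 0 ⇒ R × 6.3 = 976.4 ⇒ R = 155 N.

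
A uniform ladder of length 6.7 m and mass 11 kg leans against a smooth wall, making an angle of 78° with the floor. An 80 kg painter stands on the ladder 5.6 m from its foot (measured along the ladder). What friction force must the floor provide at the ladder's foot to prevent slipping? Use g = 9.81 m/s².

Take moments about the foot of the ladder.
Ladder weight 11×9.81 = 107.9 N acts at 3.35 m along the ladder; its horizontal arm is 3.35·cos78° = 0.6965 m → τ = 75.15 N·m clockwise.
Painter: 80×9.81 = 784.8 N at 5.6 m → arm 1.164 m → τ = 913.5 N·m clockwise.
Wall normal N acts horizontally at the top; its moment arm is the height L sinθ = 6.7·sin78° = 6.554 m, counterclockwise.
Στ = 0 ⇒ N × 6.554 = 988.6 ⇒ N = 151 N.
ΣFx = 0: friction at the foot balances the wall's push, so f = N_wall = 151 N.

f ≈ 151 N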